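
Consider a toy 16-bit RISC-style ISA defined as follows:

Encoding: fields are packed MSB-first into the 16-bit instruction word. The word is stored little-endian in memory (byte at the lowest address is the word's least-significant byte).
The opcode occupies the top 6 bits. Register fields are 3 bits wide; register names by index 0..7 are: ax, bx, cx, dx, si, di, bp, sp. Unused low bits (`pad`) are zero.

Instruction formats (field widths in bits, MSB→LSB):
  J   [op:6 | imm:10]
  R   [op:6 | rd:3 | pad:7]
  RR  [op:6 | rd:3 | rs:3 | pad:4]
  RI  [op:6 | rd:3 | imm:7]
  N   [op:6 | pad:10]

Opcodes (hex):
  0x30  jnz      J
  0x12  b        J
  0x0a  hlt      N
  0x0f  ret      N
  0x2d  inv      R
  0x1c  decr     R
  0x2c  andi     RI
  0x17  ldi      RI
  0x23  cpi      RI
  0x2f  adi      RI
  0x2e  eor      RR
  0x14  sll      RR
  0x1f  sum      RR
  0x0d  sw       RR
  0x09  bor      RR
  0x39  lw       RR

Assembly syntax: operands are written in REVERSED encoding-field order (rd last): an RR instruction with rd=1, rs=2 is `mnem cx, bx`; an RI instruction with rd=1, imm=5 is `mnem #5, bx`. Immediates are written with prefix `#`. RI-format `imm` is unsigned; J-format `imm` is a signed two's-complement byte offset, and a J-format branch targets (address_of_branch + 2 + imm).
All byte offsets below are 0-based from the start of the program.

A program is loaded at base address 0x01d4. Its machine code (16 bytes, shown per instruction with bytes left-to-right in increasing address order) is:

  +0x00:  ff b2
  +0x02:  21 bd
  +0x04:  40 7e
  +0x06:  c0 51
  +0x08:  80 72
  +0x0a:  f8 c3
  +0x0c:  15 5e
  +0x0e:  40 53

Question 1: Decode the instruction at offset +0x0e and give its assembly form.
off 0x0e: read 40 53 as little → 0x5340
  opcode bits[15:10]=0x14: sll/RR
  rd: (w>>7)&0x7=0x6 → bp
  rs: (w>>4)&0x7=0x4 → si

sll si, bp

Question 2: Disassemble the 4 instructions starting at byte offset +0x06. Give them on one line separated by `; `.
sll si, dx; decr di; jnz #-8; ldi #21, si

@+06  little-endian(c0 51) = 0x51c0
  top 6b → 0x14 → sll [RR]
  [9:7] rd=3 = dx
  [6:4] rs=4 = si
@+08  little-endian(80 72) = 0x7280
  top 6b → 0x1c → decr [R]
  [9:7] rd=5 = di
@+0a  little-endian(f8 c3) = 0xc3f8
  top 6b → 0x30 → jnz [J]
  [9:0] imm=1016 (s10→-8) = #-8
@+0c  little-endian(15 5e) = 0x5e15
  top 6b → 0x17 → ldi [RI]
  [9:7] rd=4 = si
  [6:0] imm=21 = #21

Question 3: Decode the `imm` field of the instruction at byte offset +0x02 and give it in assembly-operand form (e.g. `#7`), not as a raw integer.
#33

[02] 21 bd → 0xbd21
  opcode bits[15:10]=0x2f: adi/RI
  rd@[9:7]=0x2 ⇒ cx
  imm@[6:0]=0x21 ⇒ #33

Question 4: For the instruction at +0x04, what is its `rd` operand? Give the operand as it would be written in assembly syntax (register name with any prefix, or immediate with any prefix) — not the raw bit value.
si

+0x04: 40 7e ⇒ word 0x7e40 (little)
  opcode bits[15:10]=0x1f: sum/RR
  rd: (w>>7)&0x7=0x4 → si
  rs: (w>>4)&0x7=0x4 → si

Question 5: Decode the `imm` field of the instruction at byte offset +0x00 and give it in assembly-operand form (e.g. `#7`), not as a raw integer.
#127

+0x00: ff b2 ⇒ word 0xb2ff (little)
  opcode bits[15:10]=0x2c: andi/RI
  rd@[9:7]=0x5 ⇒ di
  imm@[6:0]=0x7f ⇒ #127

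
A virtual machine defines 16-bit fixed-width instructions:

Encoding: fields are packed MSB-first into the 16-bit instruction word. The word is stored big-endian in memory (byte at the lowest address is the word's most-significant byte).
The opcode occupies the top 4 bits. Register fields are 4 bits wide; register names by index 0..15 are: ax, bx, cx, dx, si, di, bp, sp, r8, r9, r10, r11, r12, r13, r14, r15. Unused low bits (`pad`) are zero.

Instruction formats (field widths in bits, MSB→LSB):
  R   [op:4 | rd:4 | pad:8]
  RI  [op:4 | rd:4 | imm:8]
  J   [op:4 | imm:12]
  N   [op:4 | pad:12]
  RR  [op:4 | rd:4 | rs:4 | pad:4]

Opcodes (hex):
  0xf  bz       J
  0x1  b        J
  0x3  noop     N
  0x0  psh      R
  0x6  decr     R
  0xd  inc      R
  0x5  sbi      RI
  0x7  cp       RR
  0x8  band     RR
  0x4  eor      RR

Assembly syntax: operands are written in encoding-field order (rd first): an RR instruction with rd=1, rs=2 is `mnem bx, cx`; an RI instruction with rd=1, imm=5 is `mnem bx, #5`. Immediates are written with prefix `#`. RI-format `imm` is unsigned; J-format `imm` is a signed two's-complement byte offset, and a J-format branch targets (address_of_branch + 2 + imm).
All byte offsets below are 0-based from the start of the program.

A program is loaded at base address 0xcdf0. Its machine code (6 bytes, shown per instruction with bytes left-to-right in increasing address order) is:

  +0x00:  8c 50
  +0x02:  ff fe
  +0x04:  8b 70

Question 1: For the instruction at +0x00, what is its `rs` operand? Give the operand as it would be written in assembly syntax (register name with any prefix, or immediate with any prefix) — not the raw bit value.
di

[00] 8c 50 → 0x8c50
  opcode bits[15:12]=0x8: band/RR
  [11:8] rd=12 = r12
  [7:4] rs=5 = di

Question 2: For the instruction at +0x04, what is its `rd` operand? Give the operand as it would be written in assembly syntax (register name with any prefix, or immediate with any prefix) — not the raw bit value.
r11

[04] 8b 70 → 0x8b70
  top 4b → 0x8 → band [RR]
  [11:8] rd=11 = r11
  [7:4] rs=7 = sp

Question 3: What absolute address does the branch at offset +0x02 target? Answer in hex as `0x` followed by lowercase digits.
@+02  big-endian(ff fe) = 0xfffe
  top 4b → 0xf → bz [J]
  imm: (w>>0)&0xfff=0xffe (s12→-2) → #-2
  target = base 0xcdf0 + off 0x02 + 2 + imm -2 = 0xcdf2

0xcdf2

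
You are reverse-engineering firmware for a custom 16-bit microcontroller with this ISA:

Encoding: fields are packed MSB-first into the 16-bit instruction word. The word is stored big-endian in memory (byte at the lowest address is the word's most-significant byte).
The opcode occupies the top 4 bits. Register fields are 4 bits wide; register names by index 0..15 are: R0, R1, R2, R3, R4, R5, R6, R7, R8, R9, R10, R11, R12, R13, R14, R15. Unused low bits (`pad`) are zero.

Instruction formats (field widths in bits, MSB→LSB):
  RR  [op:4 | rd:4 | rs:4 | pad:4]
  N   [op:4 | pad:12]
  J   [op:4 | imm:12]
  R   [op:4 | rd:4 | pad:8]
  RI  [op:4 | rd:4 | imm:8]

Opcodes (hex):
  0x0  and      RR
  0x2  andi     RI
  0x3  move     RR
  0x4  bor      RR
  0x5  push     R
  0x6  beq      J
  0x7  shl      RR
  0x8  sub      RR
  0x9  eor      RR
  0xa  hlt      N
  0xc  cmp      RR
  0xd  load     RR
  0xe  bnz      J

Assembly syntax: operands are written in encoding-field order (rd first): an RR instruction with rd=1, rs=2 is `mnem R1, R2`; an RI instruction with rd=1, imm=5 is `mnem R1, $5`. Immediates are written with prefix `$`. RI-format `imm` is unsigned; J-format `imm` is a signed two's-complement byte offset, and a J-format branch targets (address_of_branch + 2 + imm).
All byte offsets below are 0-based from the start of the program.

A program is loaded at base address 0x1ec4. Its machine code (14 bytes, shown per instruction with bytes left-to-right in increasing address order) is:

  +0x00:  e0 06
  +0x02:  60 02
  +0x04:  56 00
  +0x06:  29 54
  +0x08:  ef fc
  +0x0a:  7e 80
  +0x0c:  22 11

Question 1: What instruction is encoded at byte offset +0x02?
beq $2

@+02  big-endian(60 02) = 0x6002
  top 4b → 0x6 → beq [J]
  [11:0] imm=2 = $2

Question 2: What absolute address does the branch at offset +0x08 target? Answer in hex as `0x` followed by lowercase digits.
[08] ef fc → 0xeffc
  top 4b → 0xe → bnz [J]
  imm@[11:0]=0xffc (s12→-4) ⇒ $-4
  target = base 0x1ec4 + off 0x08 + 2 + imm -4 = 0x1eca

0x1eca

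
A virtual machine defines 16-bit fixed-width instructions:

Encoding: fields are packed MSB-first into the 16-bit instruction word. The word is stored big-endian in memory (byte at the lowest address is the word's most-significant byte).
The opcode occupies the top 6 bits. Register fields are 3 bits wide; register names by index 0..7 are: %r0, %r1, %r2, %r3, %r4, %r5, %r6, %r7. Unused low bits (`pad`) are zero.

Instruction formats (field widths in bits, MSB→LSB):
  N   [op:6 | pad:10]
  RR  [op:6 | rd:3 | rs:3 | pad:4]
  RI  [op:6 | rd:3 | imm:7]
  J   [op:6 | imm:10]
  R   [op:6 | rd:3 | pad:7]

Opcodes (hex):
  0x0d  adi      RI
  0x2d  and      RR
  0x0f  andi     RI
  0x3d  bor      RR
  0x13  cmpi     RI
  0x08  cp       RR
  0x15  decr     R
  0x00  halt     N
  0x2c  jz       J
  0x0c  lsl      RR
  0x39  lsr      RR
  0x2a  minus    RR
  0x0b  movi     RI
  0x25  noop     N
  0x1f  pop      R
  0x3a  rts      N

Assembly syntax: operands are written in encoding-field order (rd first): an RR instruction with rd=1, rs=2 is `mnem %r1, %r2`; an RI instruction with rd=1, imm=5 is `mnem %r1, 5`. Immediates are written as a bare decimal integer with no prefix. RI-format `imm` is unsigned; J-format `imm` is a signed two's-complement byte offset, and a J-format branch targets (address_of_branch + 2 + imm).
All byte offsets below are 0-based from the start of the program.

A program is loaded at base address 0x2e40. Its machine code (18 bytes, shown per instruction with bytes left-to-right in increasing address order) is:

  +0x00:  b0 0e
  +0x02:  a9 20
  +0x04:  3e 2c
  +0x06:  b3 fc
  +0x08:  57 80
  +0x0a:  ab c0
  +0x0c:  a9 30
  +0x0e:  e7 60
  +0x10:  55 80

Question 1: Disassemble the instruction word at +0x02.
off 0x02: read a9 20 as big → 0xa920
  op=0xa920>>10=0x2a ⇒ minus (RR)
  [9:7] rd=2 = %r2
  [6:4] rs=2 = %r2

minus %r2, %r2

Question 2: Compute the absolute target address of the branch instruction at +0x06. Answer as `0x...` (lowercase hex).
@+06  big-endian(b3 fc) = 0xb3fc
  top 6b → 0x2c → jz [J]
  imm@[9:0]=0x3fc (s10→-4) ⇒ -4
  target = base 0x2e40 + off 0x06 + 2 + imm -4 = 0x2e44

0x2e44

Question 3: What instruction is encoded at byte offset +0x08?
decr %r7

[08] 57 80 → 0x5780
  op=0x5780>>10=0x15 ⇒ decr (R)
  rd: (w>>7)&0x7=0x7 → %r7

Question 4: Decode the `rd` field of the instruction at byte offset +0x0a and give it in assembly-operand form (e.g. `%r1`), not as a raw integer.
+0x0a: ab c0 ⇒ word 0xabc0 (big)
  op=0xabc0>>10=0x2a ⇒ minus (RR)
  [9:7] rd=7 = %r7
  [6:4] rs=4 = %r4

%r7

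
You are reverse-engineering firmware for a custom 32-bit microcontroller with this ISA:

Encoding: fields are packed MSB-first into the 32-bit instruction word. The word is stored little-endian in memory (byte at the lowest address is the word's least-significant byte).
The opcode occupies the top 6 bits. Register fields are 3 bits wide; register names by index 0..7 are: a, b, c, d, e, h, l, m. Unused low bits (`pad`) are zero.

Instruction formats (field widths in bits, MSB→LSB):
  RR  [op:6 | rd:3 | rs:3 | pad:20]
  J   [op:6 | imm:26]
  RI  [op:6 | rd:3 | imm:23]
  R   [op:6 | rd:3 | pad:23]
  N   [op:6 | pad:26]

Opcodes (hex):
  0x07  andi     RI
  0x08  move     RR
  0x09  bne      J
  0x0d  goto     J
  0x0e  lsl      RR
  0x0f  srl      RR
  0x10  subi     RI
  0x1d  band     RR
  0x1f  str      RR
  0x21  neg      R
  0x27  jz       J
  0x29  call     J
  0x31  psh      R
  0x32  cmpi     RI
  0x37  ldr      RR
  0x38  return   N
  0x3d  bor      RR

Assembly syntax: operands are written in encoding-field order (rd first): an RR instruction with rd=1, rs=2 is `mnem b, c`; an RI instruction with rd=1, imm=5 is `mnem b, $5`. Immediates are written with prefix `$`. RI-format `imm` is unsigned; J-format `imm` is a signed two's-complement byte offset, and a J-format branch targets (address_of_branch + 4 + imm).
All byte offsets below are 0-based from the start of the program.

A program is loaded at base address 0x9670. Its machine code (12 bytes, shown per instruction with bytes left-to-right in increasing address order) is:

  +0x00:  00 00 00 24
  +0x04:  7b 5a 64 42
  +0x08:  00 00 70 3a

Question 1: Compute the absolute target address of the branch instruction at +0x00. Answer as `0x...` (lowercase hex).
off 0x00: read 00 00 00 24 as little → 0x24000000
  top 6b → 0x9 → bne [J]
  [25:0] imm=0 = $0
  target = base 0x9670 + off 0x00 + 4 + imm 0 = 0x9674

0x9674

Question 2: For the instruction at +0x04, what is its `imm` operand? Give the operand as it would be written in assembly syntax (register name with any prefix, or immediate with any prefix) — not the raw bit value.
[04] 7b 5a 64 42 → 0x42645a7b
  top 6b → 0x10 → subi [RI]
  [25:23] rd=4 = e
  [22:0] imm=6576763 = $6576763

$6576763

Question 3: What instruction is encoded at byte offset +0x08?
lsl e, m

@+08  little-endian(00 00 70 3a) = 0x3a700000
  opcode bits[31:26]=0xe: lsl/RR
  [25:23] rd=4 = e
  [22:20] rs=7 = m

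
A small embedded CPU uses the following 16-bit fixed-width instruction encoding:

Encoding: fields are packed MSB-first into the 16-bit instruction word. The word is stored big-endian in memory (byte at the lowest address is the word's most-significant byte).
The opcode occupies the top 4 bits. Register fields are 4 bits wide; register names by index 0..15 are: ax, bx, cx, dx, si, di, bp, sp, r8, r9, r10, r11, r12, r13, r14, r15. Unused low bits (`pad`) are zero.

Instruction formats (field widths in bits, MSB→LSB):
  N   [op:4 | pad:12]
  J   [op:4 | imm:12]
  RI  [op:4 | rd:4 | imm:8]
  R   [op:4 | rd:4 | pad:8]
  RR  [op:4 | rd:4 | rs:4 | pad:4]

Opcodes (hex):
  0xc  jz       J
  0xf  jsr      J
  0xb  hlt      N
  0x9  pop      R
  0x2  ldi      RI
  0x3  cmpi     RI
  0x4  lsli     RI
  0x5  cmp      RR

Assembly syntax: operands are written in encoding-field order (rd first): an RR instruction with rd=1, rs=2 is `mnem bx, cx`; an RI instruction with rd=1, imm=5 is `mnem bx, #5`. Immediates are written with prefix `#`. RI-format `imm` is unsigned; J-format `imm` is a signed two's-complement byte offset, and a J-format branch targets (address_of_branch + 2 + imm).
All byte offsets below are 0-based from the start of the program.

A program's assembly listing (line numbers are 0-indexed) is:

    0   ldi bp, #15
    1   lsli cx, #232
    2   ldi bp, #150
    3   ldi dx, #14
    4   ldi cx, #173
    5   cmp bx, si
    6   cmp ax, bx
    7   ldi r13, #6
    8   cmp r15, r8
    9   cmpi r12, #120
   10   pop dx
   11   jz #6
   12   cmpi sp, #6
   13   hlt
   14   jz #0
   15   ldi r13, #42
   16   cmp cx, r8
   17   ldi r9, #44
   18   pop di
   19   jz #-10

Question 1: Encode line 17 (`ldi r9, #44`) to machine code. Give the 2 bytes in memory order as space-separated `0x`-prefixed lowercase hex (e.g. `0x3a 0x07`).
line 17 (ldi): pack op=0x2:4|rd=9:4|imm=44:8 = 0x292c; big→ 29 2c

0x29 0x2c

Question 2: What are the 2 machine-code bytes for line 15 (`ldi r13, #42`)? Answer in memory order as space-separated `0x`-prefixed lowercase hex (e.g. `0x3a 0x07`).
15. ldi fields op=0x2:4|rd=13:4|imm=42:8 → word 2d2ah → 2d 2a

0x2d 0x2a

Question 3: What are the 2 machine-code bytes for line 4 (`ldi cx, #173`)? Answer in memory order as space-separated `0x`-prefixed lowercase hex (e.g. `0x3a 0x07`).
0x22 0xad

L4: ldi op=0x2:4|rd=2:4|imm=173:8 ⇒ 0x22ad ⇒ big 22 ad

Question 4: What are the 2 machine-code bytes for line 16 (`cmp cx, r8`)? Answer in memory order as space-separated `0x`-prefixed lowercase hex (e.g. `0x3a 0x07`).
0x52 0x80

L16: cmp op=0x5:4|rd=2:4|rs=8:4|pad=0:4 ⇒ 0x5280 ⇒ big 52 80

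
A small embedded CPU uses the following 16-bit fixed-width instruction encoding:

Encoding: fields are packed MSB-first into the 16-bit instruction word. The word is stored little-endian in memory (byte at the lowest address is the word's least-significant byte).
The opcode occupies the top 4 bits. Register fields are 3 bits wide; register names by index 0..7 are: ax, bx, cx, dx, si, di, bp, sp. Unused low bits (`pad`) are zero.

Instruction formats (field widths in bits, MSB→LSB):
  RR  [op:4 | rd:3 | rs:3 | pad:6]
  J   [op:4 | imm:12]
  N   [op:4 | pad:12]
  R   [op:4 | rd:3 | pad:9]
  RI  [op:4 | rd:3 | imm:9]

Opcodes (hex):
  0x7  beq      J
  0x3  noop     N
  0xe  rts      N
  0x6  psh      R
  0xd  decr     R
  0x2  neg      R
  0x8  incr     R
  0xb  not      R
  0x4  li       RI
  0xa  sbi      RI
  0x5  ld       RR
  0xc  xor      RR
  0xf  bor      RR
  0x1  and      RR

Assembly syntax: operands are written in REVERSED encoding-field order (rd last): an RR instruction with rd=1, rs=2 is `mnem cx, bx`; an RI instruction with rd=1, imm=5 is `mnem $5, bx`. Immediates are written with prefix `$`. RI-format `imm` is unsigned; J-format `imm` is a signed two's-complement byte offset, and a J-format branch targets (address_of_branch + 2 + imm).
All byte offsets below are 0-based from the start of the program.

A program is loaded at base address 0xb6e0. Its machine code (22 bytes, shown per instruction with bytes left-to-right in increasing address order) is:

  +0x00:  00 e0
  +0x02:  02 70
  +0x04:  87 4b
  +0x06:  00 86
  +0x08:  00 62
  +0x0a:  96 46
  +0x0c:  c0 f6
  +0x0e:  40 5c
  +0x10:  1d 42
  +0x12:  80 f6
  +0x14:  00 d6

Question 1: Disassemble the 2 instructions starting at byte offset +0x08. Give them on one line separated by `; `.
psh bx; li $150, dx

off 0x08: read 00 62 as little → 0x6200
  opcode bits[15:12]=0x6: psh/R
  rd@[11:9]=0x1 ⇒ bx
off 0x0a: read 96 46 as little → 0x4696
  opcode bits[15:12]=0x4: li/RI
  rd@[11:9]=0x3 ⇒ dx
  imm@[8:0]=0x96 ⇒ $150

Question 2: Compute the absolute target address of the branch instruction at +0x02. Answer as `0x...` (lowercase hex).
0xb6e6

@+02  little-endian(02 70) = 0x7002
  op=0x7002>>12=0x7 ⇒ beq (J)
  [11:0] imm=2 = $2
  target = base 0xb6e0 + off 0x02 + 2 + imm 2 = 0xb6e6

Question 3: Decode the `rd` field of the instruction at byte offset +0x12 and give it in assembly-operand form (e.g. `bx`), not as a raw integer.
dx

off 0x12: read 80 f6 as little → 0xf680
  opcode bits[15:12]=0xf: bor/RR
  rd@[11:9]=0x3 ⇒ dx
  rs@[8:6]=0x2 ⇒ cx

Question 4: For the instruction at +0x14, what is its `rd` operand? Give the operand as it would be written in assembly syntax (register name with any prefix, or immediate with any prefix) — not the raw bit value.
dx

+0x14: 00 d6 ⇒ word 0xd600 (little)
  opcode bits[15:12]=0xd: decr/R
  rd: (w>>9)&0x7=0x3 → dx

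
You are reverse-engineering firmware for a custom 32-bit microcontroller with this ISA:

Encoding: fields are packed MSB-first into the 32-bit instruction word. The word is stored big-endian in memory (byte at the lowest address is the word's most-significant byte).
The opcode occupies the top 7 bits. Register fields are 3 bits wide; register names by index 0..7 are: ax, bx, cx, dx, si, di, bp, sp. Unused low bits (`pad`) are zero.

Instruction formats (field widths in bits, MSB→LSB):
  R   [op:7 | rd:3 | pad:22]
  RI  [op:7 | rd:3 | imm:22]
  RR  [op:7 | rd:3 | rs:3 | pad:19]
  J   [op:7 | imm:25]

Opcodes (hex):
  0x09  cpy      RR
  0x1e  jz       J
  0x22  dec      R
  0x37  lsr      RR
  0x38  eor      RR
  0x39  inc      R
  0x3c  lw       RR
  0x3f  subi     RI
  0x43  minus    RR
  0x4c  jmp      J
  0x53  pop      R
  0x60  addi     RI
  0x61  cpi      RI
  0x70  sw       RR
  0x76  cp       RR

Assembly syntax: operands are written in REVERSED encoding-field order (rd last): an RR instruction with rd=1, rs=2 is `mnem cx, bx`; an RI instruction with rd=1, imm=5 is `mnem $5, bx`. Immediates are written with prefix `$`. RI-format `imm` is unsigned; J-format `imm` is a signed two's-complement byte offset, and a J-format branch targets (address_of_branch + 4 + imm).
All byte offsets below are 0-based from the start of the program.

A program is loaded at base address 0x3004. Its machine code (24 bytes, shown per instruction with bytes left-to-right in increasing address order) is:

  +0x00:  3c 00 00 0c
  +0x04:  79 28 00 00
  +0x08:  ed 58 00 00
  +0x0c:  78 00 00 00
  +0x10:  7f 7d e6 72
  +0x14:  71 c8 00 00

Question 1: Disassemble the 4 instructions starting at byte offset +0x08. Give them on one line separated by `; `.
cp dx, di; lw ax, ax; subi $4056690, di; eor bx, sp

off 0x08: read ed 58 00 00 as big → 0xed580000
  opcode bits[31:25]=0x76: cp/RR
  rd: (w>>22)&0x7=0x5 → di
  rs: (w>>19)&0x7=0x3 → dx
off 0x0c: read 78 00 00 00 as big → 0x78000000
  opcode bits[31:25]=0x3c: lw/RR
  rd: (w>>22)&0x7=0x0 → ax
  rs: (w>>19)&0x7=0x0 → ax
off 0x10: read 7f 7d e6 72 as big → 0x7f7de672
  opcode bits[31:25]=0x3f: subi/RI
  rd: (w>>22)&0x7=0x5 → di
  imm: (w>>0)&0x3fffff=0x3de672 → $4056690
off 0x14: read 71 c8 00 00 as big → 0x71c80000
  opcode bits[31:25]=0x38: eor/RR
  rd: (w>>22)&0x7=0x7 → sp
  rs: (w>>19)&0x7=0x1 → bx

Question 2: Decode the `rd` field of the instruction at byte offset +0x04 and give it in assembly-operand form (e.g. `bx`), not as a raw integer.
@+04  big-endian(79 28 00 00) = 0x79280000
  top 7b → 0x3c → lw [RR]
  [24:22] rd=4 = si
  [21:19] rs=5 = di

si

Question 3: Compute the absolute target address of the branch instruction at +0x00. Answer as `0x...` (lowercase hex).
0x3014

@+00  big-endian(3c 00 00 0c) = 0x3c00000c
  op=0x3c00000c>>25=0x1e ⇒ jz (J)
  [24:0] imm=12 = $12
  target = base 0x3004 + off 0x00 + 4 + imm 12 = 0x3014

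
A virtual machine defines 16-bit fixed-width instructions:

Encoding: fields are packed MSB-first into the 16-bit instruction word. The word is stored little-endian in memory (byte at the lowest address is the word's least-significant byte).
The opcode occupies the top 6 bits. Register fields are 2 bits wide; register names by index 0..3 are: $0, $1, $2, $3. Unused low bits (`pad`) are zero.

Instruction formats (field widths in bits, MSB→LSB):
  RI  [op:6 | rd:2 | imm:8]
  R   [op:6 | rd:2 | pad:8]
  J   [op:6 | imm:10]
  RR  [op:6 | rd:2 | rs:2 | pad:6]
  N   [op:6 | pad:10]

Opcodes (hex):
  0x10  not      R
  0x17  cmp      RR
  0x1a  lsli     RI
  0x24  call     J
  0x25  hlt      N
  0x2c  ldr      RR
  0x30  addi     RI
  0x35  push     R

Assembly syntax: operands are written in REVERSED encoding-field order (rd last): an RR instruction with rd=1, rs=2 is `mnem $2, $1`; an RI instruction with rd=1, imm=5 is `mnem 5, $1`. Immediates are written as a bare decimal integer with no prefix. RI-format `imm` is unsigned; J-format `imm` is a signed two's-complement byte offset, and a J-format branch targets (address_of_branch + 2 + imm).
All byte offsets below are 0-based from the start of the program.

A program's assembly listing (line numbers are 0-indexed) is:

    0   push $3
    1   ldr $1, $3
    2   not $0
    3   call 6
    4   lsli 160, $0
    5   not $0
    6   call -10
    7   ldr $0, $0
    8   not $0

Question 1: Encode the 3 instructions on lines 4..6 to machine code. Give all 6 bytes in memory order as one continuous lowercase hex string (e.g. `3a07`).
a0680040f693

line 4 (lsli): pack op=0x1a:6|rd=0:2|imm=160:8 = 0x68a0; little→ a0 68
line 5 (not): pack op=0x10:6|rd=0:2|pad=0:8 = 0x4000; little→ 00 40
line 6 (call): pack op=0x24:6|imm=-10:10 = 0x93f6; little→ f6 93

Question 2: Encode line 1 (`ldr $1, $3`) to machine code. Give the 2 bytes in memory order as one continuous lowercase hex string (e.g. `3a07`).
line 1 (ldr): pack op=0x2c:6|rd=3:2|rs=1:2|pad=0:6 = 0xb340; little→ 40 b3

40b3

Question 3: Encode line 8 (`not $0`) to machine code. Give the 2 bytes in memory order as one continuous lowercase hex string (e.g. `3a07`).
0040

line 8 (not): pack op=0x10:6|rd=0:2|pad=0:8 = 0x4000; little→ 00 40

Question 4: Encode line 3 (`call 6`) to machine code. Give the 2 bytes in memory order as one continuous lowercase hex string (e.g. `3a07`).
3. call fields op=0x24:6|imm=6:10 → word 9006h → 06 90

0690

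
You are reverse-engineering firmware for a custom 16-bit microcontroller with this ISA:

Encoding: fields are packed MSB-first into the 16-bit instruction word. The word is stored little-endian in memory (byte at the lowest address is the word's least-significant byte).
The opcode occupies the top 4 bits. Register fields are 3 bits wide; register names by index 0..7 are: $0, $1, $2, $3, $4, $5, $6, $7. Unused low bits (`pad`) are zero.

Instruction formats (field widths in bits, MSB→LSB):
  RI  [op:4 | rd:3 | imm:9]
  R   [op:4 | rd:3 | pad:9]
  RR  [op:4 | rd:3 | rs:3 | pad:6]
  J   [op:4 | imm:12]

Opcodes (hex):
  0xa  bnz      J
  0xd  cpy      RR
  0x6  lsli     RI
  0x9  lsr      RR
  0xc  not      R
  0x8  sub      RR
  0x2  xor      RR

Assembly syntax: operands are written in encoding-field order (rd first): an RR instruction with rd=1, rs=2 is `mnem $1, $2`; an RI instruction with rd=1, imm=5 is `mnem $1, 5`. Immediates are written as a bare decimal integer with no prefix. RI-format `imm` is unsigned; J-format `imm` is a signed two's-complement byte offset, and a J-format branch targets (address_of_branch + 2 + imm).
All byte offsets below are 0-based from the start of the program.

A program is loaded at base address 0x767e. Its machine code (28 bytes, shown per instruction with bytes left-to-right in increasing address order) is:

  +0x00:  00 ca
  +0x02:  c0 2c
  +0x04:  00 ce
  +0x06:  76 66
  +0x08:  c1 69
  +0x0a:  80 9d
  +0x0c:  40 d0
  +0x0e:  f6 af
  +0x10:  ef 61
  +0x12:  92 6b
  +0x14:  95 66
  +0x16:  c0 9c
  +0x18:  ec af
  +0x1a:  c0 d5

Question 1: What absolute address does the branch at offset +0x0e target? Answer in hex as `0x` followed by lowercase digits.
[0e] f6 af → 0xaff6
  op=0xaff6>>12=0xa ⇒ bnz (J)
  [11:0] imm=4086 (s12→-10) = -10
  target = base 0x767e + off 0x0e + 2 + imm -10 = 0x7684

0x7684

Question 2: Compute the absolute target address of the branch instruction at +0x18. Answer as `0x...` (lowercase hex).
@+18  little-endian(ec af) = 0xafec
  opcode bits[15:12]=0xa: bnz/J
  imm@[11:0]=0xfec (s12→-20) ⇒ -20
  target = base 0x767e + off 0x18 + 2 + imm -20 = 0x7684

0x7684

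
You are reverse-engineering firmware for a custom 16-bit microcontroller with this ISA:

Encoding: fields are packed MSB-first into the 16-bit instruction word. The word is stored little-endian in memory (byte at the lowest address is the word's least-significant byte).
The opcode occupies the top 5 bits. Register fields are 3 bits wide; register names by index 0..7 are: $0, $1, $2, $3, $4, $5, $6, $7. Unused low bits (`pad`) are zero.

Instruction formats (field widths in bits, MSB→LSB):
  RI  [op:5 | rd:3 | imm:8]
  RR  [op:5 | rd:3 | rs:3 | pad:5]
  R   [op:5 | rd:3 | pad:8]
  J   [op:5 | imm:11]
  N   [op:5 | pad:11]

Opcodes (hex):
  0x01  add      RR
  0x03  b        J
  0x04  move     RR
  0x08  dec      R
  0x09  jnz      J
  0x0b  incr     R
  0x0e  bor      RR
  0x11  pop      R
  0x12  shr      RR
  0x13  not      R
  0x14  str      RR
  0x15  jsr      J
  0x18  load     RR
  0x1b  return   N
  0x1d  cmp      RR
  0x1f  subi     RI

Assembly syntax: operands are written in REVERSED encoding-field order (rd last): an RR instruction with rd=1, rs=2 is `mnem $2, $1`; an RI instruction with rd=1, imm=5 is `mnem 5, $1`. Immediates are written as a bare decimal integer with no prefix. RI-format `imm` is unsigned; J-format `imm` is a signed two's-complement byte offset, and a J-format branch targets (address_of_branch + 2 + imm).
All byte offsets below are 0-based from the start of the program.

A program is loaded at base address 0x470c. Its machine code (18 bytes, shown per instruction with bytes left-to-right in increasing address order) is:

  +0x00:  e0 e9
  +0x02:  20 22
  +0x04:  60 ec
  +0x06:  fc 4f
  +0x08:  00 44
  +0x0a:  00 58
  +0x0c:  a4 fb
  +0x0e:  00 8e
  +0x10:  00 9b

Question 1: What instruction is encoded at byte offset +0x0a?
@+0a  little-endian(00 58) = 0x5800
  top 5b → 0xb → incr [R]
  [10:8] rd=0 = $0

incr $0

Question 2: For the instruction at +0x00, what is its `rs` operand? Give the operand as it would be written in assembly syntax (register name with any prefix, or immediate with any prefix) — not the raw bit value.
@+00  little-endian(e0 e9) = 0xe9e0
  opcode bits[15:11]=0x1d: cmp/RR
  [10:8] rd=1 = $1
  [7:5] rs=7 = $7

$7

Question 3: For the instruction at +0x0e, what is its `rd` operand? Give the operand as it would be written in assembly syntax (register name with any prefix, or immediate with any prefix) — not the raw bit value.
$6

@+0e  little-endian(00 8e) = 0x8e00
  top 5b → 0x11 → pop [R]
  rd@[10:8]=0x6 ⇒ $6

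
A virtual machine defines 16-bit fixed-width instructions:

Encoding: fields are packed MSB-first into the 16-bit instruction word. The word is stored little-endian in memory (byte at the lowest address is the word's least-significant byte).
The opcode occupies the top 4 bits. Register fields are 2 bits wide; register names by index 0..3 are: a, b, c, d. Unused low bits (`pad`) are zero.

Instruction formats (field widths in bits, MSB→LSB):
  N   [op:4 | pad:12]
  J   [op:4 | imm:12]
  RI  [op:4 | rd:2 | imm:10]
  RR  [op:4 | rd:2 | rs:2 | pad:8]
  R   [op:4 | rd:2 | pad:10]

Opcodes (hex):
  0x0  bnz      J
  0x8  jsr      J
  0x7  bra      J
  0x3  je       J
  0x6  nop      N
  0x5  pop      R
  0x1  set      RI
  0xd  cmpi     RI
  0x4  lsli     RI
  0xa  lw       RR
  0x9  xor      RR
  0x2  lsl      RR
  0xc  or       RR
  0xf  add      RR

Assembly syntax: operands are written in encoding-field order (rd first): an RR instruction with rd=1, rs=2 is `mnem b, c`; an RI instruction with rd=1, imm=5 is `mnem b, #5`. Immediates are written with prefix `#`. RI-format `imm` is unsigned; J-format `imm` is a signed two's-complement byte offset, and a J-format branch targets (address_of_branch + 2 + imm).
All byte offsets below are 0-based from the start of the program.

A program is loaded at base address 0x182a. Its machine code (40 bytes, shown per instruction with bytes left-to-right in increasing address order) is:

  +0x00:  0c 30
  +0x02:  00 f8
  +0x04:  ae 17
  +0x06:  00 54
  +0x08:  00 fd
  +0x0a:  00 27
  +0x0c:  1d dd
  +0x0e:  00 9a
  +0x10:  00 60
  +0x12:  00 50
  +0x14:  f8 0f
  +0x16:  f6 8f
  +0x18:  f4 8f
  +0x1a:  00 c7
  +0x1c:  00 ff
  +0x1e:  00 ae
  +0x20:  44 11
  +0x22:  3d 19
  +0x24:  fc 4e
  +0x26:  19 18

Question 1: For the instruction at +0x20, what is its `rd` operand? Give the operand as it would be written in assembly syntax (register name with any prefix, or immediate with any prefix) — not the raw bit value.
off 0x20: read 44 11 as little → 0x1144
  opcode bits[15:12]=0x1: set/RI
  [11:10] rd=0 = a
  [9:0] imm=324 = #324

a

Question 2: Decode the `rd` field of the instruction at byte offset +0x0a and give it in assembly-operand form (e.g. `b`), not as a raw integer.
+0x0a: 00 27 ⇒ word 0x2700 (little)
  op=0x2700>>12=0x2 ⇒ lsl (RR)
  rd@[11:10]=0x1 ⇒ b
  rs@[9:8]=0x3 ⇒ d

b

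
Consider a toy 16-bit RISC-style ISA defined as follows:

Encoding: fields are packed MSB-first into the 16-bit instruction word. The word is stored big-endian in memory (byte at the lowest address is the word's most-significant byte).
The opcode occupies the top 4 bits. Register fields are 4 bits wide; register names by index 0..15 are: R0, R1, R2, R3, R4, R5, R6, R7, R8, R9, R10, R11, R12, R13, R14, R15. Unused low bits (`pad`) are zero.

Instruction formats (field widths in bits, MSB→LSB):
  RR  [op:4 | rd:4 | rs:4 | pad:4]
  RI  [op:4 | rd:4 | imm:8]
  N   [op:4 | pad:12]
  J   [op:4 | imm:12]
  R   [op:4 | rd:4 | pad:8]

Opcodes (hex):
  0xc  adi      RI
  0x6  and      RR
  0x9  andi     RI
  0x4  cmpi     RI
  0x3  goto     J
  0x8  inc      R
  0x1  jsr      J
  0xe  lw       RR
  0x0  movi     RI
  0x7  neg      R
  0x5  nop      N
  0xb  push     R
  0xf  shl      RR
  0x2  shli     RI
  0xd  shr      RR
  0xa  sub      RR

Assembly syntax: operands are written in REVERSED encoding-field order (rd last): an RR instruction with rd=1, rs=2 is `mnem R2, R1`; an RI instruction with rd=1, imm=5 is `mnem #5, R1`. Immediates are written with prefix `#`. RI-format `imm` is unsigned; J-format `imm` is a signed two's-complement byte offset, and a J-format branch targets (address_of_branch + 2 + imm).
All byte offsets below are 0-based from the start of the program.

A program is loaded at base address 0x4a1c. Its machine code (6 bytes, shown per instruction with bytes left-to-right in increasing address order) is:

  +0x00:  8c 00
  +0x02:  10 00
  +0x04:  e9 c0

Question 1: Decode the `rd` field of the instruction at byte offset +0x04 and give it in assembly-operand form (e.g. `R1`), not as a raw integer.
[04] e9 c0 → 0xe9c0
  op=0xe9c0>>12=0xe ⇒ lw (RR)
  [11:8] rd=9 = R9
  [7:4] rs=12 = R12

R9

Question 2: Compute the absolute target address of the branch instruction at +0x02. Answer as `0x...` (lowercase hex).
off 0x02: read 10 00 as big → 0x1000
  op=0x1000>>12=0x1 ⇒ jsr (J)
  imm@[11:0]=0x0 ⇒ #0
  target = base 0x4a1c + off 0x02 + 2 + imm 0 = 0x4a20

0x4a20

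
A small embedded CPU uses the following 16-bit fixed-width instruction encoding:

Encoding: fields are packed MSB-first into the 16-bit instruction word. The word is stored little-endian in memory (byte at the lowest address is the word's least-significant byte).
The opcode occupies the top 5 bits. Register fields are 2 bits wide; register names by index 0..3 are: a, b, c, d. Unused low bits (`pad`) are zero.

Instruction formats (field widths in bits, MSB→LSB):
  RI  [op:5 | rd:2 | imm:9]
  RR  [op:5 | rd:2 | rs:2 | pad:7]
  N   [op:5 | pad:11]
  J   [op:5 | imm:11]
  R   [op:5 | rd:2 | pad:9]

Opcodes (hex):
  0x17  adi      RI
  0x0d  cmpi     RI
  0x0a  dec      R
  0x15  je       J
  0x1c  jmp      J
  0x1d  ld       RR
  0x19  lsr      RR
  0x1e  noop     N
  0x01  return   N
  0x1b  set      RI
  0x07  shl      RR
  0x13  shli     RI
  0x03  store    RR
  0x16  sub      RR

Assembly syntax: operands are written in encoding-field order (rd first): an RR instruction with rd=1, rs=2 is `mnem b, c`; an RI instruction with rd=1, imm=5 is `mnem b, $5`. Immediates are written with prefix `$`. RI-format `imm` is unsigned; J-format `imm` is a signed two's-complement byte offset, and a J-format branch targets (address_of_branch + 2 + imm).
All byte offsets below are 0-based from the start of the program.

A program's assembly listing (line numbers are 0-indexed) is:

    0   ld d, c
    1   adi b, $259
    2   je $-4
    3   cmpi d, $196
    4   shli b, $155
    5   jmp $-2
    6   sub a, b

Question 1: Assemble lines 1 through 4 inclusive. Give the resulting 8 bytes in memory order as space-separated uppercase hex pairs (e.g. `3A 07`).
03 BB FC AF C4 6E 9B 9A

1. adi fields op=0x17:5|rd=1:2|imm=259:9 → word bb03h → 03 bb
2. je fields op=0x15:5|imm=-4:11 → word affch → fc af
3. cmpi fields op=0xd:5|rd=3:2|imm=196:9 → word 6ec4h → c4 6e
4. shli fields op=0x13:5|rd=1:2|imm=155:9 → word 9a9bh → 9b 9a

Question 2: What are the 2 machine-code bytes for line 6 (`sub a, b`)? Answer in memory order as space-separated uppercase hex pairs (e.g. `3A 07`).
80 B0

L6: sub op=0x16:5|rd=0:2|rs=1:2|pad=0:7 ⇒ 0xb080 ⇒ little 80 b0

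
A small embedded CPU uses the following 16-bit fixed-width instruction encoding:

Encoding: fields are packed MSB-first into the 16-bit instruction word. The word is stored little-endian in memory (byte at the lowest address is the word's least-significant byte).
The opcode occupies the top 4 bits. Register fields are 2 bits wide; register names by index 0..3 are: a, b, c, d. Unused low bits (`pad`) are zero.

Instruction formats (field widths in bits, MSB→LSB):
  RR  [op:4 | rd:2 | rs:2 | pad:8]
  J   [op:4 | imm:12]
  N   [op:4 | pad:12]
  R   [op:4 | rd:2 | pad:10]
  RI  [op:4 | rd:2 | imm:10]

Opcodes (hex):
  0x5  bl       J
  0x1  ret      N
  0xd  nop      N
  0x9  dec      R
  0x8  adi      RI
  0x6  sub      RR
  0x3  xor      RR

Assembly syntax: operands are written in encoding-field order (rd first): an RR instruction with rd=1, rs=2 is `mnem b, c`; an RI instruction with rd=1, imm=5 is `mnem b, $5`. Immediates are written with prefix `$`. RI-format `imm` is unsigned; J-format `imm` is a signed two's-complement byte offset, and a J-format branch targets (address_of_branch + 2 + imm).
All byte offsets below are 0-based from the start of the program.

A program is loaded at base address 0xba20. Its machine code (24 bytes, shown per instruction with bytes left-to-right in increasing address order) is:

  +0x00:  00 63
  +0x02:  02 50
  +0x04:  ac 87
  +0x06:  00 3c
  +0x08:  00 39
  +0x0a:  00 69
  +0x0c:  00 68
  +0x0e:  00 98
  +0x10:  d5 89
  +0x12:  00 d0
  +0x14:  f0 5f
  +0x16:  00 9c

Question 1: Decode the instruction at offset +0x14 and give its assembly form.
bl $-16

off 0x14: read f0 5f as little → 0x5ff0
  op=0x5ff0>>12=0x5 ⇒ bl (J)
  imm: (w>>0)&0xfff=0xff0 (s12→-16) → $-16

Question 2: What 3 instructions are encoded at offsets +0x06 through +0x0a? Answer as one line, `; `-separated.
xor d, a; xor c, b; sub c, b

[06] 00 3c → 0x3c00
  op=0x3c00>>12=0x3 ⇒ xor (RR)
  [11:10] rd=3 = d
  [9:8] rs=0 = a
[08] 00 39 → 0x3900
  op=0x3900>>12=0x3 ⇒ xor (RR)
  [11:10] rd=2 = c
  [9:8] rs=1 = b
[0a] 00 69 → 0x6900
  op=0x6900>>12=0x6 ⇒ sub (RR)
  [11:10] rd=2 = c
  [9:8] rs=1 = b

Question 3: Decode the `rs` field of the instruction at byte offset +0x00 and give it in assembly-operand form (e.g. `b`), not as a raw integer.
d

+0x00: 00 63 ⇒ word 0x6300 (little)
  top 4b → 0x6 → sub [RR]
  rd: (w>>10)&0x3=0x0 → a
  rs: (w>>8)&0x3=0x3 → d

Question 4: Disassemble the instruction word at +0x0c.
off 0x0c: read 00 68 as little → 0x6800
  top 4b → 0x6 → sub [RR]
  rd@[11:10]=0x2 ⇒ c
  rs@[9:8]=0x0 ⇒ a

sub c, a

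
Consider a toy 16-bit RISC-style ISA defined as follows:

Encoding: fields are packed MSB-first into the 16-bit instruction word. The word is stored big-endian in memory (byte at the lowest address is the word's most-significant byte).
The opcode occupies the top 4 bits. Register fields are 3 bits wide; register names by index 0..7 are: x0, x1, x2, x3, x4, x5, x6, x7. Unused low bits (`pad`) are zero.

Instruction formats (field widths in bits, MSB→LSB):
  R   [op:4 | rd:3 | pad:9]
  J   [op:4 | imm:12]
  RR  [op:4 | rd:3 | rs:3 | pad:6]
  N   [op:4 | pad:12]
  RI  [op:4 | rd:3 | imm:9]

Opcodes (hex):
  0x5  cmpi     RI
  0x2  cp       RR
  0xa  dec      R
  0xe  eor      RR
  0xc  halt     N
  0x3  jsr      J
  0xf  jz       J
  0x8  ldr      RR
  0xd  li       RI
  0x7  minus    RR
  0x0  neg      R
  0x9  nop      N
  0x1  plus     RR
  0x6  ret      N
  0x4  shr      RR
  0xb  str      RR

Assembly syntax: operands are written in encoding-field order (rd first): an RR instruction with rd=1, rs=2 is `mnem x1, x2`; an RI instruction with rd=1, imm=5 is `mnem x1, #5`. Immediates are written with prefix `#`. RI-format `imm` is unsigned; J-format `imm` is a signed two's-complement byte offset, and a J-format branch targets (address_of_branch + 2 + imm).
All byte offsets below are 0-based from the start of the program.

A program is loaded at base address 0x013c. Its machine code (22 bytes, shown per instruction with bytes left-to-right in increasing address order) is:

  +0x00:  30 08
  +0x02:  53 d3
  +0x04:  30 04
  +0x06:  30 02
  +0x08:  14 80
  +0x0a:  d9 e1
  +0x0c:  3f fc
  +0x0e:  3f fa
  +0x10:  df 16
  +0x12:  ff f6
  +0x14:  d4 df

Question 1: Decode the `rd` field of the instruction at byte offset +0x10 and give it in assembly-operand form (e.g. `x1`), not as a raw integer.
x7

off 0x10: read df 16 as big → 0xdf16
  op=0xdf16>>12=0xd ⇒ li (RI)
  [11:9] rd=7 = x7
  [8:0] imm=278 = #278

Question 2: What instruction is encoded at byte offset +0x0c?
[0c] 3f fc → 0x3ffc
  opcode bits[15:12]=0x3: jsr/J
  imm@[11:0]=0xffc (s12→-4) ⇒ #-4

jsr #-4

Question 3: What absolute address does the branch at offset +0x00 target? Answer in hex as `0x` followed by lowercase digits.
+0x00: 30 08 ⇒ word 0x3008 (big)
  op=0x3008>>12=0x3 ⇒ jsr (J)
  [11:0] imm=8 = #8
  target = base 0x013c + off 0x00 + 2 + imm 8 = 0x0146

0x0146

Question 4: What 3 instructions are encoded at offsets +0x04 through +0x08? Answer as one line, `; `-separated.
[04] 30 04 → 0x3004
  top 4b → 0x3 → jsr [J]
  imm: (w>>0)&0xfff=0x4 → #4
[06] 30 02 → 0x3002
  top 4b → 0x3 → jsr [J]
  imm: (w>>0)&0xfff=0x2 → #2
[08] 14 80 → 0x1480
  top 4b → 0x1 → plus [RR]
  rd: (w>>9)&0x7=0x2 → x2
  rs: (w>>6)&0x7=0x2 → x2

jsr #4; jsr #2; plus x2, x2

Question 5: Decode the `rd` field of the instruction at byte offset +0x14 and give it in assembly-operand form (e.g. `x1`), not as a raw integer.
+0x14: d4 df ⇒ word 0xd4df (big)
  op=0xd4df>>12=0xd ⇒ li (RI)
  [11:9] rd=2 = x2
  [8:0] imm=223 = #223

x2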